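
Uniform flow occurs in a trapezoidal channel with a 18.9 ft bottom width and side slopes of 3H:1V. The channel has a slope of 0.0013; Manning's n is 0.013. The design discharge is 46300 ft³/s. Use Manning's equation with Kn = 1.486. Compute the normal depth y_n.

Manning's equation rearranged: A R^(2/3) = nQ / (1.486·√S) = 0.013 × 46300 / (1.486 × √0.0013) = 11230.
Trying y = 20.8 ft: A R^(2/3) = 8485 — low.
Trying y = 29.5 ft: A R^(2/3) = 19630 — high.
Trying y = 23.4 ft: A R^(2/3) = 11230 — matches.

y_n = 23.4 ft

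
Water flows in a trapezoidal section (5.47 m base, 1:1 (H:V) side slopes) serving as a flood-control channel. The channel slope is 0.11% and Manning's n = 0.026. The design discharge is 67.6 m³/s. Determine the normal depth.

y_n = 3.59 m

Manning's equation rearranged: A R^(2/3) = nQ / (1·√S) = 0.026 × 67.6 / (√0.0011) = 52.99.
At y = 2.84 m: A R^(2/3) = 34.24 — too small.
At y = 3.97 m: A R^(2/3) = 64.24 — too large.
At y = 3.59 m: A R^(2/3) = 53.03 — ≈ 52.99.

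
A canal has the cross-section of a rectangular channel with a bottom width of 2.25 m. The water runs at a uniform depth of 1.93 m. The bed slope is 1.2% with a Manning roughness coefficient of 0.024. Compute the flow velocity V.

Flow area A = b·y = 2.25 × 1.93 = 4.343 m². Wetted perimeter P = b + 2y = 2.25 + 2×1.93 = 6.11 m.
Hydraulic radius R = A/P = 4.343/6.11 = 0.7107 m.
From Manning's equation, V = (1/n) R^(2/3) S^(1/2) = (1/0.024) × 0.7107^(2/3) × 0.012^(1/2) = 3.64 m/s.

V = 3.64 m/s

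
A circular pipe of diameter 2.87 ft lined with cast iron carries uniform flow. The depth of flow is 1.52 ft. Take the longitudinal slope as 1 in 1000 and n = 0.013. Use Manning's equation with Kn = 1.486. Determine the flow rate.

Q = 10.3 ft³/s

For a circular section of diameter D = 2.87 ft at depth y = 1.52 ft, the central angle is θ = 2 arccos(1 − 2y/D) = 3.26 rad. Then A = (D²/8)(θ − sin θ) = 3.478 ft² and P = Dθ/2 = 4.678 ft.
Hydraulic radius R = A/P = 3.478/4.678 = 0.7435 ft.
Manning's equation: Q = (1.486/n) A R^(2/3) S^(1/2) = (1.486/0.013) × 3.478 × 0.7435^(2/3) × 0.001^(1/2) = 10.3 ft³/s.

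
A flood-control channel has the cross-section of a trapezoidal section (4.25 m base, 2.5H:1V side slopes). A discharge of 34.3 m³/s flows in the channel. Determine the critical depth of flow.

y_c = 1.42 m

At critical depth, Q² T / (g A³) = 1, i.e. A³/T = Q²/g = 34.3²/9.81 = 119.9.
Try y = 1.19 m: A³/T = 62.31 — low.
Try y = 1.6 m: A³/T = 187.8 — high.
Try y = 1.42 m: A³/T = 119.7 — matches.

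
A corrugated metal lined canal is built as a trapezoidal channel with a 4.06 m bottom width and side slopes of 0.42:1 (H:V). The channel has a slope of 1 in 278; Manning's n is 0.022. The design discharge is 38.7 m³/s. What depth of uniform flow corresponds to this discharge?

y_n = 2.36 m

Manning's equation rearranged: A R^(2/3) = nQ / (1·√S) = 0.022 × 38.7 / (√0.003597) = 14.2.
Trying y = 1.84 m: A R^(2/3) = 9.501 — low.
Trying y = 2.84 m: A R^(2/3) = 19.2 — high.
Trying y = 2.36 m: A R^(2/3) = 14.19 — matches.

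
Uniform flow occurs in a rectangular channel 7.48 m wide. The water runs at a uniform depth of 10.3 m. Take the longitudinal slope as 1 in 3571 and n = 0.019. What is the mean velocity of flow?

Flow area A = b·y = 7.48 × 10.3 = 77.04 m². Wetted perimeter P = b + 2y = 7.48 + 2×10.3 = 28.08 m.
Hydraulic radius R = A/P = 77.04/28.08 = 2.744 m.
From Manning's equation, V = (1/n) R^(2/3) S^(1/2) = (1/0.019) × 2.744^(2/3) × 0.00028^(1/2) = 1.73 m/s.

V = 1.73 m/s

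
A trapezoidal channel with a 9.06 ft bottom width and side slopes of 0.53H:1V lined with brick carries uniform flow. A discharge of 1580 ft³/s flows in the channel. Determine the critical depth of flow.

At critical depth, Q² T / (g A³) = 1, i.e. A³/T = Q²/g = 1580²/32.2 = 77530.
Trying y = 6.18 ft: A³/T = 28380 — too small.
Trying y = 10.4 ft: A³/T = 173300 — too large.
Trying y = 8.28 ft: A³/T = 77410 — ≈ 77530.

y_c = 8.28 ft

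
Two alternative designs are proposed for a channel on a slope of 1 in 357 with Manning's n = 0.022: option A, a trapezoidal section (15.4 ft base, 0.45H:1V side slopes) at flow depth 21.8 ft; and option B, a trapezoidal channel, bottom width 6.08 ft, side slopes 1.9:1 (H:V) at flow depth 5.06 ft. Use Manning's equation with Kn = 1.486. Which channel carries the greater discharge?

Channel A: With bottom width b = 15.4 ft and side slope z = 0.45: A = (b + zy)y = (15.4 + 0.45×21.8)×21.8 = 549.6 ft²; P = b + 2y√(1+z²) = 15.4 + 2×21.8×1.097 = 63.21 ft. Hydraulic radius R = A/P = 549.6/63.21 = 8.694 ft. Q_A = (1.486/0.022)·549.6·8.694^(2/3)·√0.002801 = 8307 ft³/s.
Channel B: With bottom width b = 6.08 ft and side slope z = 1.9: A = (b + zy)y = (6.08 + 1.9×5.06)×5.06 = 79.41 ft²; P = b + 2y√(1+z²) = 6.08 + 2×5.06×2.147 = 27.81 ft. Hydraulic radius R = A/P = 79.41/27.81 = 2.856 ft. Q_B = (1.486/0.022)·79.41·2.856^(2/3)·√0.002801 = 571.4 ft³/s.
Q_A = 8307 ft³/s vs Q_B = 571.4 ft³/s, so channel A carries more.

channel A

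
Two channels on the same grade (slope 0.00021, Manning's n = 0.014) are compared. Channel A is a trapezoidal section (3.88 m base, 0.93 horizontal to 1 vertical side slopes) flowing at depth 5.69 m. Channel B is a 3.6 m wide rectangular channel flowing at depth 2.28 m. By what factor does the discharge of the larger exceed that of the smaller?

Channel A: With bottom width b = 3.88 m and side slope z = 0.93: A = (b + zy)y = (3.88 + 0.93×5.69)×5.69 = 52.19 m²; P = b + 2y√(1+z²) = 3.88 + 2×5.69×1.366 = 19.42 m. Hydraulic radius R = A/P = 52.19/19.42 = 2.687 m. Q_A = (1/0.014)·52.19·2.687^(2/3)·√0.00021 = 104.4 m³/s.
Channel B: Flow area A = b·y = 3.6 × 2.28 = 8.208 m². Wetted perimeter P = b + 2y = 3.6 + 2×2.28 = 8.16 m. Hydraulic radius R = A/P = 8.208/8.16 = 1.006 m. Q_B = (1/0.014)·8.208·1.006^(2/3)·√0.00021 = 8.529 m³/s.
The larger discharge is 104.4 m³/s and the smaller is 8.529 m³/s; the ratio is 12.2.

12.2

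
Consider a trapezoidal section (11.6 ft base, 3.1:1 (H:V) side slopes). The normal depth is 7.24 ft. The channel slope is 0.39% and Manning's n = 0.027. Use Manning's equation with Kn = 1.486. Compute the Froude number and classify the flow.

subcritical

With bottom width b = 11.6 ft and side slope z = 3.1: A = (b + zy)y = (11.6 + 3.1×7.24)×7.24 = 246.5 ft²; P = b + 2y√(1+z²) = 11.6 + 2×7.24×3.257 = 58.77 ft.
Hydraulic radius R = A/P = 246.5/58.77 = 4.194 ft.
V = (1.486/n) R^(2/3) √S = (1.486/0.027) × 4.194^(2/3) × √0.0039 = 8.939 ft/s. Hydraulic depth D_h = A/T = 246.5/56.49 = 4.363 ft.
Froude number Fr = V/√(g·D_h) = 8.939/√(32.2×4.363) = 0.754, which is less than 1, so the flow is subcritical.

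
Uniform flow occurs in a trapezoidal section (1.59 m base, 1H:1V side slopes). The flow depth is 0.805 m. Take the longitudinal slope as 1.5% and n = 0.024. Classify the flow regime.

With bottom width b = 1.59 m and side slope z = 1: A = (b + zy)y = (1.59 + 1×0.805)×0.805 = 1.928 m²; P = b + 2y√(1+z²) = 1.59 + 2×0.805×1.414 = 3.867 m.
Hydraulic radius R = A/P = 1.928/3.867 = 0.4986 m.
V = (1/n) R^(2/3) √S = (1/0.024) × 0.4986^(2/3) × √0.015 = 3.209 m/s. Hydraulic depth D_h = A/T = 1.928/3.2 = 0.6025 m.
Froude number Fr = V/√(g·D_h) = 3.209/√(9.81×0.6025) = 1.32, which is greater than 1, so the flow is supercritical.

supercritical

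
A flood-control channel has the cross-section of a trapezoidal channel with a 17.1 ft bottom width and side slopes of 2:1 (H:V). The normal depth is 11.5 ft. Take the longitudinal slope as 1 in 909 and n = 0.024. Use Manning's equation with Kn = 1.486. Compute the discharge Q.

With bottom width b = 17.1 ft and side slope z = 2: A = (b + zy)y = (17.1 + 2×11.5)×11.5 = 461.2 ft²; P = b + 2y√(1+z²) = 17.1 + 2×11.5×2.236 = 68.53 ft.
Hydraulic radius R = A/P = 461.2/68.53 = 6.729 ft.
Manning's equation: Q = (1.486/n) A R^(2/3) S^(1/2) = (1.486/0.024) × 461.2 × 6.729^(2/3) × 0.0011^(1/2) = 3380 ft³/s.

Q = 3380 ft³/s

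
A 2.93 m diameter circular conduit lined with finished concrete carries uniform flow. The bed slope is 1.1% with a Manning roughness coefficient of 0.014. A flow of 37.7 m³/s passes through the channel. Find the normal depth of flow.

y_n = 2.21 m

Manning's equation rearranged: A R^(2/3) = nQ / (1·√S) = 0.014 × 37.7 / (√0.011) = 5.032.
At y = 1.81 m: A R^(2/3) = 3.847 — low.
At y = 2.72 m: A R^(2/3) = 5.89 — high.
At y = 2.21 m: A R^(2/3) = 5.029 — close enough.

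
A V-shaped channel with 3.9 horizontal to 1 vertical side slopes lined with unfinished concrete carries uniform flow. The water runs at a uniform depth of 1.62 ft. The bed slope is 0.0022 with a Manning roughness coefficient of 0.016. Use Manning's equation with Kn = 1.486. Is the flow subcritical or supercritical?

For a triangular section with side slope z = 3.9: A = zy² = 3.9×1.62² = 10.24 ft²; P = 2y√(1+z²) = 2×1.62×4.026 = 13.04 ft.
Hydraulic radius R = A/P = 10.24/13.04 = 0.7846 ft.
V = (1.486/n) R^(2/3) √S = (1.486/0.016) × 0.7846^(2/3) × √0.0022 = 3.706 ft/s. Hydraulic depth D_h = A/T = 10.24/12.64 = 0.81 ft.
Froude number Fr = V/√(g·D_h) = 3.706/√(32.2×0.81) = 0.726, which is less than 1, so the flow is subcritical.

subcritical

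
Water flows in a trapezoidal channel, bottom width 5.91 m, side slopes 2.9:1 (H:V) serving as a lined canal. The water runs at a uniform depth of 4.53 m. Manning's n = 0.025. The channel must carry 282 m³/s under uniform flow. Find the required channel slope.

S = 0.00191

With bottom width b = 5.91 m and side slope z = 2.9: A = (b + zy)y = (5.91 + 2.9×4.53)×4.53 = 86.28 m²; P = b + 2y√(1+z²) = 5.91 + 2×4.53×3.068 = 33.7 m.
Hydraulic radius R = A/P = 86.28/33.7 = 2.56 m.
From Manning's equation, S = [nQ / (1 A R^(2/3))]² = [0.025 × 282 / (1 × 86.28 × 2.56^(2/3))]² = 0.00191.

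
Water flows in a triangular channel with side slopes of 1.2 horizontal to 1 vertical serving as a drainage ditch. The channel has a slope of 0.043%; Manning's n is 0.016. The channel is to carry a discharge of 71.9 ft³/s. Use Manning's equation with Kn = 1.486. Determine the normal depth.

Manning's equation rearranged: A R^(2/3) = nQ / (1.486·√S) = 0.016 × 71.9 / (1.486 × √0.00043) = 37.33.
At y = 3.87 ft: A R^(2/3) = 23.41 — low.
At y = 5.62 ft: A R^(2/3) = 63.31 — high.
At y = 4.61 ft: A R^(2/3) = 37.33 — ≈ 37.33.

y_n = 4.61 ft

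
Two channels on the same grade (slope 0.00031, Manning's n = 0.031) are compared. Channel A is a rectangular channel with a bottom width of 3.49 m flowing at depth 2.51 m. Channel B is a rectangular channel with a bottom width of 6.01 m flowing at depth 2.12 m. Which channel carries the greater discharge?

channel B

Channel A: Flow area A = b·y = 3.49 × 2.51 = 8.76 m². Wetted perimeter P = b + 2y = 3.49 + 2×2.51 = 8.51 m. Hydraulic radius R = A/P = 8.76/8.51 = 1.029 m. Q_A = (1/0.031)·8.76·1.029^(2/3)·√0.00031 = 5.072 m³/s.
Channel B: Flow area A = b·y = 6.01 × 2.12 = 12.74 m². Wetted perimeter P = b + 2y = 6.01 + 2×2.12 = 10.25 m. Hydraulic radius R = A/P = 12.74/10.25 = 1.243 m. Q_B = (1/0.031)·12.74·1.243^(2/3)·√0.00031 = 8.366 m³/s.
Q_A = 5.072 m³/s vs Q_B = 8.366 m³/s, so channel B carries more.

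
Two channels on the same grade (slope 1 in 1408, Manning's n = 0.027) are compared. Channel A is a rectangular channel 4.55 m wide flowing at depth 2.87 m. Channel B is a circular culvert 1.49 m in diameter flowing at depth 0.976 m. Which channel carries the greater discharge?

channel A

Channel A: Flow area A = b·y = 4.55 × 2.87 = 13.06 m². Wetted perimeter P = b + 2y = 4.55 + 2×2.87 = 10.29 m. Hydraulic radius R = A/P = 13.06/10.29 = 1.269 m. Q_A = (1/0.027)·13.06·1.269^(2/3)·√0.0007102 = 15.11 m³/s.
Channel B: For a circular section of diameter D = 1.49 m at depth y = 0.976 m, the central angle is θ = 2 arccos(1 − 2y/D) = 3.772 rad. Then A = (D²/8)(θ − sin θ) = 1.21 m² and P = Dθ/2 = 2.81 m. Hydraulic radius R = A/P = 1.21/2.81 = 0.4307 m. Q_B = (1/0.027)·1.21·0.4307^(2/3)·√0.0007102 = 0.6814 m³/s.
Q_A = 15.11 m³/s vs Q_B = 0.6814 m³/s, so channel A carries more.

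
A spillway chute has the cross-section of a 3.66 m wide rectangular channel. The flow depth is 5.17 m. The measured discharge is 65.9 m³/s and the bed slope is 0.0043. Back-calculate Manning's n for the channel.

Flow area A = b·y = 3.66 × 5.17 = 18.92 m². Wetted perimeter P = b + 2y = 3.66 + 2×5.17 = 14 m.
Hydraulic radius R = A/P = 18.92/14 = 1.352 m.
Rearranging Manning's equation: n = (1/Q) A R^(2/3) S^(1/2) = (1/65.9) × 18.92 × 1.352^(2/3) × √0.0043 = 0.023.

n = 0.023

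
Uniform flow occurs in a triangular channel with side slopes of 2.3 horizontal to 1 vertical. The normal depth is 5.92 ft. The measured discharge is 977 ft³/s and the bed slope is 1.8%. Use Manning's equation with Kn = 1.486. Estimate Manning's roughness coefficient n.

n = 0.032

For a triangular section with side slope z = 2.3: A = zy² = 2.3×5.92² = 80.61 ft²; P = 2y√(1+z²) = 2×5.92×2.508 = 29.69 ft.
Hydraulic radius R = A/P = 80.61/29.69 = 2.715 ft.
Rearranging Manning's equation: n = (1.486/Q) A R^(2/3) S^(1/2) = (1.486/977) × 80.61 × 2.715^(2/3) × √0.018 = 0.032.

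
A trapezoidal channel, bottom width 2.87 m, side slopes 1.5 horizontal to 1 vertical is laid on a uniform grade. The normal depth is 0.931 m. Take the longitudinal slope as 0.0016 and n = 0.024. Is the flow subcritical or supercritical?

With bottom width b = 2.87 m and side slope z = 1.5: A = (b + zy)y = (2.87 + 1.5×0.931)×0.931 = 3.972 m²; P = b + 2y√(1+z²) = 2.87 + 2×0.931×1.803 = 6.227 m.
Hydraulic radius R = A/P = 3.972/6.227 = 0.6379 m.
V = (1/n) R^(2/3) √S = (1/0.024) × 0.6379^(2/3) × √0.0016 = 1.235 m/s. Hydraulic depth D_h = A/T = 3.972/5.663 = 0.7014 m.
Froude number Fr = V/√(g·D_h) = 1.235/√(9.81×0.7014) = 0.471, which is less than 1, so the flow is subcritical.

subcritical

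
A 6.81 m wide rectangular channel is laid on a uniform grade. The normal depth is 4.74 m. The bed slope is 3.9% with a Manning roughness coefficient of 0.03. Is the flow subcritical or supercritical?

Flow area A = b·y = 6.81 × 4.74 = 32.28 m². Wetted perimeter P = b + 2y = 6.81 + 2×4.74 = 16.29 m.
Hydraulic radius R = A/P = 32.28/16.29 = 1.982 m.
V = (1/n) R^(2/3) √S = (1/0.03) × 1.982^(2/3) × √0.039 = 10.39 m/s. Hydraulic depth D_h = A/T = 32.28/6.81 = 4.74 m.
Froude number Fr = V/√(g·D_h) = 10.39/√(9.81×4.74) = 1.52, which is greater than 1, so the flow is supercritical.

supercritical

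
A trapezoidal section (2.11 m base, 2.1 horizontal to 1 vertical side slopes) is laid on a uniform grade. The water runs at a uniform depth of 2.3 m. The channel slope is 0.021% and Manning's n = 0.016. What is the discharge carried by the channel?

Q = 16.7 m³/s

With bottom width b = 2.11 m and side slope z = 2.1: A = (b + zy)y = (2.11 + 2.1×2.3)×2.3 = 15.96 m²; P = b + 2y√(1+z²) = 2.11 + 2×2.3×2.326 = 12.81 m.
Hydraulic radius R = A/P = 15.96/12.81 = 1.246 m.
Manning's equation: Q = (1/n) A R^(2/3) S^(1/2) = (1/0.016) × 15.96 × 1.246^(2/3) × 0.00021^(1/2) = 16.7 m³/s.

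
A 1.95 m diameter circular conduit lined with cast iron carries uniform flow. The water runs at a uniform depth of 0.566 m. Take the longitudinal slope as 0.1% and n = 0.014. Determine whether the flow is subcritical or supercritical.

subcritical

For a circular section of diameter D = 1.95 m at depth y = 0.566 m, the central angle is θ = 2 arccos(1 − 2y/D) = 2.276 rad. Then A = (D²/8)(θ − sin θ) = 0.7197 m² and P = Dθ/2 = 2.219 m.
Hydraulic radius R = A/P = 0.7197/2.219 = 0.3244 m.
V = (1/n) R^(2/3) √S = (1/0.014) × 0.3244^(2/3) × √0.001 = 1.066 m/s. Hydraulic depth D_h = A/T = 0.7197/1.77 = 0.4066 m.
Froude number Fr = V/√(g·D_h) = 1.066/√(9.81×0.4066) = 0.534, which is less than 1, so the flow is subcritical.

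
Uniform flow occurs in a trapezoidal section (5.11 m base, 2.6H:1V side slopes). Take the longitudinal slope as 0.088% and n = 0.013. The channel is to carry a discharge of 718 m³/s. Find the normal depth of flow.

y_n = 6.39 m

Manning's equation rearranged: A R^(2/3) = nQ / (1·√S) = 0.013 × 718 / (√0.00088) = 314.6.
At y = 5.21 m: A R^(2/3) = 195.3 — short.
At y = 7.76 m: A R^(2/3) = 499.3 — over.
At y = 6.39 m: A R^(2/3) = 314.5 — matches.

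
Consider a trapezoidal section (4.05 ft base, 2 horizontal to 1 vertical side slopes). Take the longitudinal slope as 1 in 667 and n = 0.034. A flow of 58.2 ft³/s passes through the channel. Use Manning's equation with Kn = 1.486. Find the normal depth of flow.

Manning's equation rearranged: A R^(2/3) = nQ / (1.486·√S) = 0.034 × 58.2 / (1.486 × √0.001499) = 34.39.
Trying y = 2.27 ft: A R^(2/3) = 24.09 — too small.
Trying y = 2.96 ft: A R^(2/3) = 42.15 — too large.
Trying y = 2.69 ft: A R^(2/3) = 34.38 — ≈ 34.39.

y_n = 2.69 ft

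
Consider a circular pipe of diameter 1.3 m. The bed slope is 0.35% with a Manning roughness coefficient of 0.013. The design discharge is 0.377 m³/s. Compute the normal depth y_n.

y_n = 0.319 m

Manning's equation rearranged: A R^(2/3) = nQ / (1·√S) = 0.013 × 0.377 / (√0.0035) = 0.08284.
At y = 0.374 m: A R^(2/3) = 0.1133 — over.
At y = 0.262 m: A R^(2/3) = 0.0558 — short.
At y = 0.319 m: A R^(2/3) = 0.08283 — close enough.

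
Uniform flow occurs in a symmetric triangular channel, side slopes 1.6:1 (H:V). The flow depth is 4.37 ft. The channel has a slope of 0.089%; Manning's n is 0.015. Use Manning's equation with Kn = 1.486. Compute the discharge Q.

Q = 136 ft³/s

For a triangular section with side slope z = 1.6: A = zy² = 1.6×4.37² = 30.56 ft²; P = 2y√(1+z²) = 2×4.37×1.887 = 16.49 ft.
Hydraulic radius R = A/P = 30.56/16.49 = 1.853 ft.
Manning's equation: Q = (1.486/n) A R^(2/3) S^(1/2) = (1.486/0.015) × 30.56 × 1.853^(2/3) × 0.00089^(1/2) = 136 ft³/s.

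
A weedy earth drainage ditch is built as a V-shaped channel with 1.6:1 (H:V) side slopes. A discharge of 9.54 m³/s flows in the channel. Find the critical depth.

At critical depth, Q² T / (g A³) = 1, i.e. A³/T = Q²/g = 9.54²/9.81 = 9.277.
Trying y = 1.68 m: A³/T = 17.13 — over.
Trying y = 1.15 m: A³/T = 2.575 — short.
Trying y = 1.49 m: A³/T = 9.4 — matches.

y_c = 1.49 m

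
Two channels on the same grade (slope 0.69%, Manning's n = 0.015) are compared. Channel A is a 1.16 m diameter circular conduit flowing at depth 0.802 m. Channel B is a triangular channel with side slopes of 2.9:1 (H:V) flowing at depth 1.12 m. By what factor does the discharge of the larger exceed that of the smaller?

Channel A: For a circular section of diameter D = 1.16 m at depth y = 0.802 m, the central angle is θ = 2 arccos(1 − 2y/D) = 3.927 rad. Then A = (D²/8)(θ − sin θ) = 0.7795 m² and P = Dθ/2 = 2.278 m. Hydraulic radius R = A/P = 0.7795/2.278 = 0.3422 m. Q_A = (1/0.015)·0.7795·0.3422^(2/3)·√0.0069 = 2.112 m³/s.
Channel B: For a triangular section with side slope z = 2.9: A = zy² = 2.9×1.12² = 3.638 m²; P = 2y√(1+z²) = 2×1.12×3.068 = 6.871 m. Hydraulic radius R = A/P = 3.638/6.871 = 0.5294 m. Q_B = (1/0.015)·3.638·0.5294^(2/3)·√0.0069 = 13.18 m³/s.
The larger discharge is 13.18 m³/s and the smaller is 2.112 m³/s; the ratio is 6.24.

6.24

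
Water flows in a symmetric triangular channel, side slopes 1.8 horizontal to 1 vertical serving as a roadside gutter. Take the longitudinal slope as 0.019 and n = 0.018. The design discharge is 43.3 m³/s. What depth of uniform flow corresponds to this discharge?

Manning's equation rearranged: A R^(2/3) = nQ / (1·√S) = 0.018 × 43.3 / (√0.019) = 5.654.
Trying y = 2.19 m: A R^(2/3) = 8.385 — over.
Trying y = 1.52 m: A R^(2/3) = 3.166 — short.
Trying y = 1.89 m: A R^(2/3) = 5.661 — close enough.

y_n = 1.89 m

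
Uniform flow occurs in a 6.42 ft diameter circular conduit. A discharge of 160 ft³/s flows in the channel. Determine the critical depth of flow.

At critical depth, Q² T / (g A³) = 1, i.e. A³/T = Q²/g = 160²/32.2 = 795.
Trying y = 2.31 ft: A³/T = 187 — too small.
Trying y = 3.83 ft: A³/T = 1297 — too large.
Trying y = 3.37 ft: A³/T = 795.3 — matches.

y_c = 3.37 ft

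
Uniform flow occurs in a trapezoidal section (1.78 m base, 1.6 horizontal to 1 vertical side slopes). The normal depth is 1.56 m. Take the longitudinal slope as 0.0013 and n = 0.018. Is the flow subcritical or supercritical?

subcritical

With bottom width b = 1.78 m and side slope z = 1.6: A = (b + zy)y = (1.78 + 1.6×1.56)×1.56 = 6.671 m²; P = b + 2y√(1+z²) = 1.78 + 2×1.56×1.887 = 7.667 m.
Hydraulic radius R = A/P = 6.671/7.667 = 0.8701 m.
V = (1/n) R^(2/3) √S = (1/0.018) × 0.8701^(2/3) × √0.0013 = 1.826 m/s. Hydraulic depth D_h = A/T = 6.671/6.772 = 0.985 m.
Froude number Fr = V/√(g·D_h) = 1.826/√(9.81×0.985) = 0.587, which is less than 1, so the flow is subcritical.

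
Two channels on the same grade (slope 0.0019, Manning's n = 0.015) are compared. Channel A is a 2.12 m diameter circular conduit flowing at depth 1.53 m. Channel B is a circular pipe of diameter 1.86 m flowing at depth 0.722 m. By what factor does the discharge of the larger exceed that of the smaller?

3.87

Channel A: For a circular section of diameter D = 2.12 m at depth y = 1.53 m, the central angle is θ = 2 arccos(1 − 2y/D) = 4.06 rad. Then A = (D²/8)(θ − sin θ) = 2.728 m² and P = Dθ/2 = 4.304 m. Hydraulic radius R = A/P = 2.728/4.304 = 0.6338 m. Q_A = (1/0.015)·2.728·0.6338^(2/3)·√0.0019 = 5.848 m³/s.
Channel B: For a circular section of diameter D = 1.86 m at depth y = 0.722 m, the central angle is θ = 2 arccos(1 − 2y/D) = 2.69 rad. Then A = (D²/8)(θ − sin θ) = 0.975 m² and P = Dθ/2 = 2.502 m. Hydraulic radius R = A/P = 0.975/2.502 = 0.3896 m. Q_B = (1/0.015)·0.975·0.3896^(2/3)·√0.0019 = 1.511 m³/s.
The larger discharge is 5.848 m³/s and the smaller is 1.511 m³/s; the ratio is 3.87.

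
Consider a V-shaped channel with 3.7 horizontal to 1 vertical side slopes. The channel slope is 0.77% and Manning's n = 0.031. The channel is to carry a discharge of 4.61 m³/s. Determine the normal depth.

y_n = 0.882 m

Manning's equation rearranged: A R^(2/3) = nQ / (1·√S) = 0.031 × 4.61 / (√0.0077) = 1.629.
Try y = 1.01 m: A R^(2/3) = 2.338 — high.
Try y = 0.645 m: A R^(2/3) = 0.7071 — low.
Try y = 0.882 m: A R^(2/3) = 1.629 — ≈ 1.629.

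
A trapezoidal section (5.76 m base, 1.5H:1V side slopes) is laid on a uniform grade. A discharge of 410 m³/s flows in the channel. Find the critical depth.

y_c = 5.26 m

At critical depth, Q² T / (g A³) = 1, i.e. A³/T = Q²/g = 410²/9.81 = 17140.
Trying y = 5.85 m: A³/T = 26370 — high.
Trying y = 5.26 m: A³/T = 17180 — ≈ 17140.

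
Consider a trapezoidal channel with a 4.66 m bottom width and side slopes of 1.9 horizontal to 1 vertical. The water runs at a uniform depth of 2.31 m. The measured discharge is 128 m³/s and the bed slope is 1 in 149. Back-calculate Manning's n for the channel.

With bottom width b = 4.66 m and side slope z = 1.9: A = (b + zy)y = (4.66 + 1.9×2.31)×2.31 = 20.9 m²; P = b + 2y√(1+z²) = 4.66 + 2×2.31×2.147 = 14.58 m.
Hydraulic radius R = A/P = 20.9/14.58 = 1.434 m.
Rearranging Manning's equation: n = (1/Q) A R^(2/3) S^(1/2) = (1/128) × 20.9 × 1.434^(2/3) × √0.006711 = 0.017.

n = 0.017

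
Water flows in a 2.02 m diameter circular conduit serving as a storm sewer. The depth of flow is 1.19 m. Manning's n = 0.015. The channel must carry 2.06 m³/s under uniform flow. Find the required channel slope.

For a circular section of diameter D = 2.02 m at depth y = 1.19 m, the central angle is θ = 2 arccos(1 − 2y/D) = 3.5 rad. Then A = (D²/8)(θ − sin θ) = 1.964 m² and P = Dθ/2 = 3.535 m.
Hydraulic radius R = A/P = 1.964/3.535 = 0.5556 m.
From Manning's equation, S = [nQ / (1 A R^(2/3))]² = [0.015 × 2.06 / (1 × 1.964 × 0.5556^(2/3))]² = 0.000542.

S = 0.000542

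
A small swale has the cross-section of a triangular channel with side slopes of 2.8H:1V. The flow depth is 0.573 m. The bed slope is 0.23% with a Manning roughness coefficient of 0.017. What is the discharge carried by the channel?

For a triangular section with side slope z = 2.8: A = zy² = 2.8×0.573² = 0.9193 m²; P = 2y√(1+z²) = 2×0.573×2.973 = 3.407 m.
Hydraulic radius R = A/P = 0.9193/3.407 = 0.2698 m.
Manning's equation: Q = (1/n) A R^(2/3) S^(1/2) = (1/0.017) × 0.9193 × 0.2698^(2/3) × 0.0023^(1/2) = 1.08 m³/s.

Q = 1.08 m³/s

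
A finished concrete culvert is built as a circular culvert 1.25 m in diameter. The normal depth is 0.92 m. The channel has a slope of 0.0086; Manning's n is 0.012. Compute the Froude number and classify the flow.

For a circular section of diameter D = 1.25 m at depth y = 0.92 m, the central angle is θ = 2 arccos(1 − 2y/D) = 4.125 rad. Then A = (D²/8)(θ − sin θ) = 0.9682 m² and P = Dθ/2 = 2.578 m.
Hydraulic radius R = A/P = 0.9682/2.578 = 0.3756 m.
V = (1/n) R^(2/3) √S = (1/0.012) × 0.3756^(2/3) × √0.0086 = 4.023 m/s. Hydraulic depth D_h = A/T = 0.9682/1.102 = 0.8785 m.
Froude number Fr = V/√(g·D_h) = 4.023/√(9.81×0.8785) = 1.37, which is greater than 1, so the flow is supercritical.

supercritical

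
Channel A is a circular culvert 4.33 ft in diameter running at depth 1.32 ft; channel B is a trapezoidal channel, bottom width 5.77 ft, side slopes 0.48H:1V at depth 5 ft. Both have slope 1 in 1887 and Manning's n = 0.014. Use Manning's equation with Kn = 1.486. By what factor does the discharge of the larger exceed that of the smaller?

Channel A: For a circular section of diameter D = 4.33 ft at depth y = 1.32 ft, the central angle is θ = 2 arccos(1 − 2y/D) = 2.34 rad. Then A = (D²/8)(θ − sin θ) = 3.799 ft² and P = Dθ/2 = 5.065 ft. Hydraulic radius R = A/P = 3.799/5.065 = 0.75 ft. Q_A = (1.486/0.014)·3.799·0.75^(2/3)·√0.0005299 = 7.663 ft³/s.
Channel B: With bottom width b = 5.77 ft and side slope z = 0.48: A = (b + zy)y = (5.77 + 0.48×5)×5 = 40.85 ft²; P = b + 2y√(1+z²) = 5.77 + 2×5×1.109 = 16.86 ft. Hydraulic radius R = A/P = 40.85/16.86 = 2.423 ft. Q_B = (1.486/0.014)·40.85·2.423^(2/3)·√0.0005299 = 180 ft³/s.
The larger discharge is 180 ft³/s and the smaller is 7.663 ft³/s; the ratio is 23.5.

23.5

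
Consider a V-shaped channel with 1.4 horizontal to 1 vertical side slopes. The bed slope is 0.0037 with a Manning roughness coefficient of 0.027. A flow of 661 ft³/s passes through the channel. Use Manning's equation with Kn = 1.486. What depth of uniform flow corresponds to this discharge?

Manning's equation rearranged: A R^(2/3) = nQ / (1.486·√S) = 0.027 × 661 / (1.486 × √0.0037) = 197.4.
At y = 7.02 ft: A R^(2/3) = 138.9 — too small.
At y = 8.01 ft: A R^(2/3) = 197.4 — ≈ 197.4.

y_n = 8.01 ft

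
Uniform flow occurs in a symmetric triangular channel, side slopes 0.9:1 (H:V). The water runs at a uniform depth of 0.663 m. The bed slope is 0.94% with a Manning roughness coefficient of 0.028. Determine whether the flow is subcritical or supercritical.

For a triangular section with side slope z = 0.9: A = zy² = 0.9×0.663² = 0.3956 m²; P = 2y√(1+z²) = 2×0.663×1.345 = 1.784 m.
Hydraulic radius R = A/P = 0.3956/1.784 = 0.2218 m.
V = (1/n) R^(2/3) √S = (1/0.028) × 0.2218^(2/3) × √0.0094 = 1.269 m/s. Hydraulic depth D_h = A/T = 0.3956/1.193 = 0.3315 m.
Froude number Fr = V/√(g·D_h) = 1.269/√(9.81×0.3315) = 0.703, which is less than 1, so the flow is subcritical.

subcritical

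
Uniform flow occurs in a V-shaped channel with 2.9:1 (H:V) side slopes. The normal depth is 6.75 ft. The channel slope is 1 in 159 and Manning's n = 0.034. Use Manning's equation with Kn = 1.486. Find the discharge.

For a triangular section with side slope z = 2.9: A = zy² = 2.9×6.75² = 132.1 ft²; P = 2y√(1+z²) = 2×6.75×3.068 = 41.41 ft.
Hydraulic radius R = A/P = 132.1/41.41 = 3.191 ft.
Manning's equation: Q = (1.486/n) A R^(2/3) S^(1/2) = (1.486/0.034) × 132.1 × 3.191^(2/3) × 0.006289^(1/2) = 993 ft³/s.

Q = 993 ft³/s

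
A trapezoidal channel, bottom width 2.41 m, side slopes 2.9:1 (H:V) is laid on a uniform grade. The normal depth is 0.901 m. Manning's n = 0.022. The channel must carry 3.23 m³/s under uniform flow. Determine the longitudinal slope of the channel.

S = 0.000521

With bottom width b = 2.41 m and side slope z = 2.9: A = (b + zy)y = (2.41 + 2.9×0.901)×0.901 = 4.526 m²; P = b + 2y√(1+z²) = 2.41 + 2×0.901×3.068 = 7.938 m.
Hydraulic radius R = A/P = 4.526/7.938 = 0.5701 m.
From Manning's equation, S = [nQ / (1 A R^(2/3))]² = [0.022 × 3.23 / (1 × 4.526 × 0.5701^(2/3))]² = 0.000521.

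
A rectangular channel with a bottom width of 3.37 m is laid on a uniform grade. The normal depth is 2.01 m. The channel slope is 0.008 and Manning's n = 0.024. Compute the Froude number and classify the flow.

Flow area A = b·y = 3.37 × 2.01 = 6.774 m². Wetted perimeter P = b + 2y = 3.37 + 2×2.01 = 7.39 m.
Hydraulic radius R = A/P = 6.774/7.39 = 0.9166 m.
V = (1/n) R^(2/3) √S = (1/0.024) × 0.9166^(2/3) × √0.008 = 3.517 m/s. Hydraulic depth D_h = A/T = 6.774/3.37 = 2.01 m.
Froude number Fr = V/√(g·D_h) = 3.517/√(9.81×2.01) = 0.792, which is less than 1, so the flow is subcritical.

subcritical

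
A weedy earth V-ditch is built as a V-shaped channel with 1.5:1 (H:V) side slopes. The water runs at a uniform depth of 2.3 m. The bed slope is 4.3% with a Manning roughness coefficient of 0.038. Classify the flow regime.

supercritical

For a triangular section with side slope z = 1.5: A = zy² = 1.5×2.3² = 7.935 m²; P = 2y√(1+z²) = 2×2.3×1.803 = 8.293 m.
Hydraulic radius R = A/P = 7.935/8.293 = 0.9569 m.
V = (1/n) R^(2/3) √S = (1/0.038) × 0.9569^(2/3) × √0.043 = 5.299 m/s. Hydraulic depth D_h = A/T = 7.935/6.9 = 1.15 m.
Froude number Fr = V/√(g·D_h) = 5.299/√(9.81×1.15) = 1.58, which is greater than 1, so the flow is supercritical.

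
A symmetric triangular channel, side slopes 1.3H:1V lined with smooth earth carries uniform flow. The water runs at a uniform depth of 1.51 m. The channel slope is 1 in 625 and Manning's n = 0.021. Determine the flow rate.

Q = 4.01 m³/s

For a triangular section with side slope z = 1.3: A = zy² = 1.3×1.51² = 2.964 m²; P = 2y√(1+z²) = 2×1.51×1.64 = 4.953 m.
Hydraulic radius R = A/P = 2.964/4.953 = 0.5984 m.
Manning's equation: Q = (1/n) A R^(2/3) S^(1/2) = (1/0.021) × 2.964 × 0.5984^(2/3) × 0.0016^(1/2) = 4.01 m³/s.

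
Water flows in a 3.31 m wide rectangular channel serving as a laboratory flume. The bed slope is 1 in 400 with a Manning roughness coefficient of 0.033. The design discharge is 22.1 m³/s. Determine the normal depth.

Manning's equation rearranged: A R^(2/3) = nQ / (1·√S) = 0.033 × 22.1 / (√0.0025) = 14.59.
At y = 4.96 m: A R^(2/3) = 18.96 — too large.
At y = 2.96 m: A R^(2/3) = 10.2 — too small.
At y = 3.97 m: A R^(2/3) = 14.57 — ≈ 14.59.

y_n = 3.97 m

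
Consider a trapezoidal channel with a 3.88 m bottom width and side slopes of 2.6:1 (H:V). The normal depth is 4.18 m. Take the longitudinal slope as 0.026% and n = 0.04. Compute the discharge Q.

Q = 42.9 m³/s

With bottom width b = 3.88 m and side slope z = 2.6: A = (b + zy)y = (3.88 + 2.6×4.18)×4.18 = 61.65 m²; P = b + 2y√(1+z²) = 3.88 + 2×4.18×2.786 = 27.17 m.
Hydraulic radius R = A/P = 61.65/27.17 = 2.269 m.
Manning's equation: Q = (1/n) A R^(2/3) S^(1/2) = (1/0.04) × 61.65 × 2.269^(2/3) × 0.00026^(1/2) = 42.9 m³/s.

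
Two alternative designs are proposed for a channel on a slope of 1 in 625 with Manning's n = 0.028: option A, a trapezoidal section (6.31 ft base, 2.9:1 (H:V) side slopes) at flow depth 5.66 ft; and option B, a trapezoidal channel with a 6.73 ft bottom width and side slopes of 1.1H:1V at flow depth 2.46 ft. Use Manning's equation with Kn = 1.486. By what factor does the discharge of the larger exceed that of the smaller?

8.49

Channel A: With bottom width b = 6.31 ft and side slope z = 2.9: A = (b + zy)y = (6.31 + 2.9×5.66)×5.66 = 128.6 ft²; P = b + 2y√(1+z²) = 6.31 + 2×5.66×3.068 = 41.03 ft. Hydraulic radius R = A/P = 128.6/41.03 = 3.134 ft. Q_A = (1.486/0.028)·128.6·3.134^(2/3)·√0.0016 = 584.8 ft³/s.
Channel B: With bottom width b = 6.73 ft and side slope z = 1.1: A = (b + zy)y = (6.73 + 1.1×2.46)×2.46 = 23.21 ft²; P = b + 2y√(1+z²) = 6.73 + 2×2.46×1.487 = 14.04 ft. Hydraulic radius R = A/P = 23.21/14.04 = 1.653 ft. Q_B = (1.486/0.028)·23.21·1.653^(2/3)·√0.0016 = 68.89 ft³/s.
The larger discharge is 584.8 ft³/s and the smaller is 68.89 ft³/s; the ratio is 8.49.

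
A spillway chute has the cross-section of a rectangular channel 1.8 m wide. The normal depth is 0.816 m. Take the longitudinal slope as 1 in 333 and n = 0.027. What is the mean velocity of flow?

V = 1.15 m/s

Flow area A = b·y = 1.8 × 0.816 = 1.469 m². Wetted perimeter P = b + 2y = 1.8 + 2×0.816 = 3.432 m.
Hydraulic radius R = A/P = 1.469/3.432 = 0.428 m.
From Manning's equation, V = (1/n) R^(2/3) S^(1/2) = (1/0.027) × 0.428^(2/3) × 0.003003^(1/2) = 1.15 m/s.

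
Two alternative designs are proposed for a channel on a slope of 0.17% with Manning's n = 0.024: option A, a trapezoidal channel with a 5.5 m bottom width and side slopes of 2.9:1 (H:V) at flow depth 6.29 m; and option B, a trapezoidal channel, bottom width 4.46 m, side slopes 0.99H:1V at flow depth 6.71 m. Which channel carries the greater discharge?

Channel A: With bottom width b = 5.5 m and side slope z = 2.9: A = (b + zy)y = (5.5 + 2.9×6.29)×6.29 = 149.3 m²; P = b + 2y√(1+z²) = 5.5 + 2×6.29×3.068 = 44.09 m. Hydraulic radius R = A/P = 149.3/44.09 = 3.387 m. Q_A = (1/0.024)·149.3·3.387^(2/3)·√0.0017 = 578.6 m³/s.
Channel B: With bottom width b = 4.46 m and side slope z = 0.99: A = (b + zy)y = (4.46 + 0.99×6.71)×6.71 = 74.5 m²; P = b + 2y√(1+z²) = 4.46 + 2×6.71×1.407 = 23.34 m. Hydraulic radius R = A/P = 74.5/23.34 = 3.191 m. Q_B = (1/0.024)·74.5·3.191^(2/3)·√0.0017 = 277.4 m³/s.
Q_A = 578.6 m³/s vs Q_B = 277.4 m³/s, so channel A carries more.

channel A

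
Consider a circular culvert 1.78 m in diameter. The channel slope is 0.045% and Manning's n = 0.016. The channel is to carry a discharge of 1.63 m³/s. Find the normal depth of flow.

y_n = 1.26 m

Manning's equation rearranged: A R^(2/3) = nQ / (1·√S) = 0.016 × 1.63 / (√0.00045) = 1.229.
Trying y = 1.06 m: A R^(2/3) = 0.9633 — low.
Trying y = 1.26 m: A R^(2/3) = 1.232 — ≈ 1.229.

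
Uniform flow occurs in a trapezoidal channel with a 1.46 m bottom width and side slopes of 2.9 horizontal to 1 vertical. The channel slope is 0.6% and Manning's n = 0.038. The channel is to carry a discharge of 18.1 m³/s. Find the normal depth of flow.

Manning's equation rearranged: A R^(2/3) = nQ / (1·√S) = 0.038 × 18.1 / (√0.006) = 8.879.
At y = 1.22 m: A R^(2/3) = 4.723 — low.
At y = 2.03 m: A R^(2/3) = 15.62 — high.
At y = 1.6 m: A R^(2/3) = 8.864 — ≈ 8.879.

y_n = 1.6 m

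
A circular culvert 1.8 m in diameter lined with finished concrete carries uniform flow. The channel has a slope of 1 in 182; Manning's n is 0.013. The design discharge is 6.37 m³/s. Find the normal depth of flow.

y_n = 1.16 m

Manning's equation rearranged: A R^(2/3) = nQ / (1·√S) = 0.013 × 6.37 / (√0.005495) = 1.117.
At y = 1.25 m: A R^(2/3) = 1.238 — over.
At y = 0.801 m: A R^(2/3) = 0.6102 — short.
At y = 1.16 m: A R^(2/3) = 1.116 — matches.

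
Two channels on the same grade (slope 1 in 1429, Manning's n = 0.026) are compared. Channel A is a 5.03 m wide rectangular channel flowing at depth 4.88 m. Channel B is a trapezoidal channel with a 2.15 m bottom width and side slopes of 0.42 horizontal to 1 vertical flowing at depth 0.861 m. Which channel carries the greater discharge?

channel A

Channel A: Flow area A = b·y = 5.03 × 4.88 = 24.55 m². Wetted perimeter P = b + 2y = 5.03 + 2×4.88 = 14.79 m. Hydraulic radius R = A/P = 24.55/14.79 = 1.66 m. Q_A = (1/0.026)·24.55·1.66^(2/3)·√0.0006998 = 35.01 m³/s.
Channel B: With bottom width b = 2.15 m and side slope z = 0.42: A = (b + zy)y = (2.15 + 0.42×0.861)×0.861 = 2.163 m²; P = b + 2y√(1+z²) = 2.15 + 2×0.861×1.085 = 4.018 m. Hydraulic radius R = A/P = 2.163/4.018 = 0.5382 m. Q_B = (1/0.026)·2.163·0.5382^(2/3)·√0.0006998 = 1.456 m³/s.
Q_A = 35.01 m³/s vs Q_B = 1.456 m³/s, so channel A carries more.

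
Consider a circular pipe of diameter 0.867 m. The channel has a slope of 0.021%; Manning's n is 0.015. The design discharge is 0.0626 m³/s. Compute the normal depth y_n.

y_n = 0.328 m

Manning's equation rearranged: A R^(2/3) = nQ / (1·√S) = 0.015 × 0.0626 / (√0.00021) = 0.0648.
At y = 0.399 m: A R^(2/3) = 0.09231 — over.
At y = 0.223 m: A R^(2/3) = 0.03087 — short.
At y = 0.328 m: A R^(2/3) = 0.06478 — ≈ 0.0648.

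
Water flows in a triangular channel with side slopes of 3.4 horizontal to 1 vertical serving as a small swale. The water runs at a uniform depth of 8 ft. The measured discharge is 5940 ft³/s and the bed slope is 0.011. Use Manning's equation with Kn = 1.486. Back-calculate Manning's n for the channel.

For a triangular section with side slope z = 3.4: A = zy² = 3.4×8² = 217.6 ft²; P = 2y√(1+z²) = 2×8×3.544 = 56.7 ft.
Hydraulic radius R = A/P = 217.6/56.7 = 3.837 ft.
Rearranging Manning's equation: n = (1.486/Q) A R^(2/3) S^(1/2) = (1.486/5940) × 217.6 × 3.837^(2/3) × √0.011 = 0.014.

n = 0.014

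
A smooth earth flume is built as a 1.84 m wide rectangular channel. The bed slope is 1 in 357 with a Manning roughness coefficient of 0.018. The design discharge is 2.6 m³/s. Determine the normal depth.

y_n = 0.834 m

Manning's equation rearranged: A R^(2/3) = nQ / (1·√S) = 0.018 × 2.6 / (√0.002801) = 0.8843.
Try y = 1.04 m: A R^(2/3) = 1.186 — over.
Try y = 0.642 m: A R^(2/3) = 0.6177 — short.
Try y = 0.834 m: A R^(2/3) = 0.8843 — close enough.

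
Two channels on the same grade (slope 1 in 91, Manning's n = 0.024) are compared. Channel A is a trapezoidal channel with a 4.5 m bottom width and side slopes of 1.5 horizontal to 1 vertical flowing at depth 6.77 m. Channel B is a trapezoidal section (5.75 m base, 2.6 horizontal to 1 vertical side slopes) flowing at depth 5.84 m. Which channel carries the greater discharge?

channel B

Channel A: With bottom width b = 4.5 m and side slope z = 1.5: A = (b + zy)y = (4.5 + 1.5×6.77)×6.77 = 99.21 m²; P = b + 2y√(1+z²) = 4.5 + 2×6.77×1.803 = 28.91 m. Hydraulic radius R = A/P = 99.21/28.91 = 3.432 m. Q_A = (1/0.024)·99.21·3.432^(2/3)·√0.01099 = 986 m³/s.
Channel B: With bottom width b = 5.75 m and side slope z = 2.6: A = (b + zy)y = (5.75 + 2.6×5.84)×5.84 = 122.3 m²; P = b + 2y√(1+z²) = 5.75 + 2×5.84×2.786 = 38.29 m. Hydraulic radius R = A/P = 122.3/38.29 = 3.193 m. Q_B = (1/0.024)·122.3·3.193^(2/3)·√0.01099 = 1158 m³/s.
Q_A = 986 m³/s vs Q_B = 1158 m³/s, so channel B carries more.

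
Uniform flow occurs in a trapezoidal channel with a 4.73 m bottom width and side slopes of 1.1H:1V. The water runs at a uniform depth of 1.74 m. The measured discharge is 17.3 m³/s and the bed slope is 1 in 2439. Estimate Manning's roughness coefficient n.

n = 0.015

With bottom width b = 4.73 m and side slope z = 1.1: A = (b + zy)y = (4.73 + 1.1×1.74)×1.74 = 11.56 m²; P = b + 2y√(1+z²) = 4.73 + 2×1.74×1.487 = 9.903 m.
Hydraulic radius R = A/P = 11.56/9.903 = 1.167 m.
Rearranging Manning's equation: n = (1/Q) A R^(2/3) S^(1/2) = (1/17.3) × 11.56 × 1.167^(2/3) × √0.00041 = 0.015.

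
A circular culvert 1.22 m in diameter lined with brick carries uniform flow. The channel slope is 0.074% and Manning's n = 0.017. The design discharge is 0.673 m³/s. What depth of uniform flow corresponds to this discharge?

y_n = 0.821 m

Manning's equation rearranged: A R^(2/3) = nQ / (1·√S) = 0.017 × 0.673 / (√0.00074) = 0.4206.
Trying y = 0.897 m: A R^(2/3) = 0.4718 — too large.
Trying y = 0.689 m: A R^(2/3) = 0.3237 — too small.
Trying y = 0.821 m: A R^(2/3) = 0.4206 — matches.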